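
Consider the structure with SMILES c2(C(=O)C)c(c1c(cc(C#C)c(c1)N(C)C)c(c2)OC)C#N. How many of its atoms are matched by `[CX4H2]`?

0

The query [CX4H2] means: sp3 carbon (X4) with exactly two hydrogens.
Check the 22 heavy atoms by environment: 7× c (aromatic, H0, X3) → no; 3× c (aromatic, H1, X3) → no; 1× N (H0, X3) → no; 4× C (H3, X4) → no; 1× O (H0, X2) → no; 1× C (H0, X3) → no; 1× O (H0, X1) → no; 2× C (H0, X2) → no; 1× N (H0, X1) → no; 1× C (H1, X2) → no.
No environment satisfies the query, so 0 matching atoms.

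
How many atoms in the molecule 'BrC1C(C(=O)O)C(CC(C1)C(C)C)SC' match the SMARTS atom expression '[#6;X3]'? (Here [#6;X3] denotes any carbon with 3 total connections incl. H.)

1

The query [#6;X3] means: any carbon (aromatic or not) with three total connections.
Check the 15 heavy atoms by environment: 10× C (X4) → no; 1× C (X3) → match; 1× O (X1) → no; 1× O (X2) → no; 1× Br (X1) → no; 1× S (X2) → no.
That gives 1 matching atom.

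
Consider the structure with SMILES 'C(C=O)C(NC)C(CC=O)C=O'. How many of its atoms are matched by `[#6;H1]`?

Check the 12 heavy atoms by environment: 2× C (H2) → no; 5× C (H1) → match; 1× N (H1) → no; 1× C (H3) → no; 3× O (H0) → no.
That gives 5 matching atoms.

5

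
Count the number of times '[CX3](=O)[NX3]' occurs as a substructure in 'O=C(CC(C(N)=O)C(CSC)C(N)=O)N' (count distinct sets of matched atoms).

[CX3](=O)[NX3] is the SMARTS for an amide: a carbonyl carbon bonded to a trivalent nitrogen.
The molecule carries 3 separate instances of a primary amide (-C(=O)NH2) meeting every constraint; each maps to a distinct set of atoms, giving 3 matches.

3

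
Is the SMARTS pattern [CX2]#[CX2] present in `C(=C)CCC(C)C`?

The pattern [CX2]#[CX2] describes a carbon-carbon triple bond — an alkyne.
The closest candidate here is a vinyl group (-CH=CH2), but the C=C is a double bond; both carbons are CX3, not CX2. No other fragment satisfies the full query, so there is no match.

No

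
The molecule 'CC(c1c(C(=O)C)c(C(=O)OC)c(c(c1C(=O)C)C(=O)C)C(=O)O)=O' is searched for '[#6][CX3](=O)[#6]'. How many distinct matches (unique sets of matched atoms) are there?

4

[#6][CX3](=O)[#6] is the SMARTS for a ketone: a carbonyl carbon (no H) flanked by two carbons.
The molecule carries 4 separate instances of an acetyl/ketone group (-C(=O)CH3) meeting every constraint; each maps to a distinct set of atoms, giving 4 matches.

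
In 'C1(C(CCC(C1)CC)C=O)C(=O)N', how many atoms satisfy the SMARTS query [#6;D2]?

The query [#6;D2] means: any carbon bonded to exactly two heavy atoms.
Check the 13 heavy atoms by environment: 5× C (D2) → match; 4× C (D3) → no; 1× C (D1) → no; 2× O (D1) → no; 1× N (D1) → no.
That gives 5 matching atoms.

5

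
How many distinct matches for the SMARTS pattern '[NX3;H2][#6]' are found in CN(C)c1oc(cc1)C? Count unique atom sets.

0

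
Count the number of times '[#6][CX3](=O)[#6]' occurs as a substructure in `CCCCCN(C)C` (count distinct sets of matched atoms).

0

[#6][CX3](=O)[#6] is the SMARTS for a ketone: a carbonyl carbon (no H) flanked by two carbons.
No fragment in the molecule satisfies every constraint, giving 0 matches.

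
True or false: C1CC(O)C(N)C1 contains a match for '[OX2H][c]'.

False

The pattern [OX2H][c] describes a hydroxyl oxygen attached to an aromatic carbon — a phenol.
The closest candidate here is a hydroxyl group (-OH), but the -OH is on an aliphatic carbon, not an aromatic c. No other fragment satisfies the full query, so there is no match.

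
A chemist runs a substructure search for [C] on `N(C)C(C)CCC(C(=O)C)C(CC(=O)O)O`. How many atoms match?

11

The query [C] means: uppercase C matches aliphatic (non-aromatic) carbon only.
Check the 16 heavy atoms by environment: 11× C → match; 4× O → no; 1× N → no.
That gives 11 matching atoms.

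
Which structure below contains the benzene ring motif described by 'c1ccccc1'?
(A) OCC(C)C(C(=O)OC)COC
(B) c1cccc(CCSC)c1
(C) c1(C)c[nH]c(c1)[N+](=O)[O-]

c1ccccc1 describes six aromatic carbons in a ring (a benzene ring).
(A) has a methyl group (-CH3) but no six-membered all-carbon aromatic ring is present.
(B) contains a phenyl ring, which satisfies every atom and bond constraint.
(C) has a methyl group (-CH3) but no six-membered all-carbon aromatic ring is present.
So the answer is (B).

B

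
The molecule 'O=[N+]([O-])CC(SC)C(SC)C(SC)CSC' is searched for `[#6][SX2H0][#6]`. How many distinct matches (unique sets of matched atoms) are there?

[#6][SX2H0][#6] is the SMARTS for a thioether: an aliphatic sulfur bridging two carbons with no H on the sulfur.
The molecule carries 4 separate instances of a methylthio ether (-SCH3) meeting every constraint; each maps to a distinct set of atoms, giving 4 matches.

4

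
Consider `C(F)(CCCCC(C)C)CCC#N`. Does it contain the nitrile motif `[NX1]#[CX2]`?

Yes

The pattern [NX1]#[CX2] describes a nitrogen triple-bonded to a two-connected carbon — a nitrile.
The molecule carries a nitrile (-C#N), whose atoms satisfy every constraint of the query, so the pattern matches.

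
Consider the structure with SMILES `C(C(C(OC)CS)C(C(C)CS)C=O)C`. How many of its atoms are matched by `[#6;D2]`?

4

Check the 15 heavy atoms by environment: 4× C (D2) → match; 4× C (D3) → no; 2× S (D1) → no; 1× O (D1) → no; 3× C (D1) → no; 1× O (D2) → no.
That gives 4 matching atoms.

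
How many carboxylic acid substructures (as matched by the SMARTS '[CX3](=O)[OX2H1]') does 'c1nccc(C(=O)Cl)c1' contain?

0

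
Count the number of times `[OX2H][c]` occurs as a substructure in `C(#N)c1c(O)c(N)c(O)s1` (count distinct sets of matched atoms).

[OX2H][c] is the SMARTS for a phenol: a hydroxyl oxygen attached to an aromatic carbon.
The molecule carries 2 separate instances of a hydroxyl group (-OH) meeting every constraint; each maps to a distinct set of atoms, giving 2 matches.

2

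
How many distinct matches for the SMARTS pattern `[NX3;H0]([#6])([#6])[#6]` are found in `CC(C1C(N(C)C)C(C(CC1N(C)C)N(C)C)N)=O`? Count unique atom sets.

3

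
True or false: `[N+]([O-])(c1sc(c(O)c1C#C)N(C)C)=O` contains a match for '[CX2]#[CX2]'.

The pattern [CX2]#[CX2] describes a carbon-carbon triple bond — an alkyne.
The molecule carries an ethynyl group (-C#CH), whose atoms satisfy every constraint of the query, so the pattern matches.

True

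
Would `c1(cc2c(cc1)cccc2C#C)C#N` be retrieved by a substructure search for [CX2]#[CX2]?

Yes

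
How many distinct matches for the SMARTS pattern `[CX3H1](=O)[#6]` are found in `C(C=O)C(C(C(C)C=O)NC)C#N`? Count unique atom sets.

[CX3H1](=O)[#6] is the SMARTS for an aldehyde: an sp2 carbon with one H, double-bonded to O and single-bonded to carbon.
The molecule carries 2 separate instances of an aldehyde (-CHO) meeting every constraint; each maps to a distinct set of atoms, giving 2 matches.

2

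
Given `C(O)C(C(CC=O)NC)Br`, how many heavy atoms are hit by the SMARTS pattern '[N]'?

Check the 10 heavy atoms by environment: 6× C → no; 1× Br → no; 1× N → match; 2× O → no.
That gives 1 matching atom.

1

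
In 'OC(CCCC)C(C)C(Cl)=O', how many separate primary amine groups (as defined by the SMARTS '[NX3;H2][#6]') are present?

[NX3;H2][#6] is the SMARTS for a primary amine: a trivalent nitrogen with two H attached to carbon.
No fragment in the molecule satisfies every constraint, giving 0 matches.

0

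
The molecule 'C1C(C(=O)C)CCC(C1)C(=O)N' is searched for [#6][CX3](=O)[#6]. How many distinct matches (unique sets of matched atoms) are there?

1

[#6][CX3](=O)[#6] is the SMARTS for a ketone: a carbonyl carbon (no H) flanked by two carbons.
Exactly one fragment in the molecule meets all constraints, giving 1 match.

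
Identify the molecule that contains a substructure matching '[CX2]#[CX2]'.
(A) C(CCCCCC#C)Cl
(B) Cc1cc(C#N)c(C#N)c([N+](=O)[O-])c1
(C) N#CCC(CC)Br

A

[CX2]#[CX2] describes a carbon-carbon triple bond (an alkyne).
(A) contains an ethynyl group (-C#CH), which satisfies every atom and bond constraint.
(B) has a nitrile (-C#N) but the triple bond is C#N, not C#C.
(C) has a nitrile (-C#N) but the triple bond is C#N, not C#C.
So the answer is (A).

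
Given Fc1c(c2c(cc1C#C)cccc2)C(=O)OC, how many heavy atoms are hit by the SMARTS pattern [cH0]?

The query [cH0] means: aromatic carbon with no attached hydrogen (substituted or ring-fusion).
Check the 17 heavy atoms by environment: 5× c (aromatic, H0) → match; 5× c (aromatic, H1) → no; 1× F (H0) → no; 2× C (H0) → no; 2× O (H0) → no; 1× C (H3) → no; 1× C (H1) → no.
That gives 5 matching atoms.

5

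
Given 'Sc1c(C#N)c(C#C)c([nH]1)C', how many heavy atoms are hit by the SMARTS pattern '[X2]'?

4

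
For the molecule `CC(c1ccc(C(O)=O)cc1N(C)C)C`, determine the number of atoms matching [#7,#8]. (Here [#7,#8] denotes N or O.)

3

Check the 15 heavy atoms by environment: 6× c (aromatic) → no; 1× N → match; 6× C → no; 2× O → match.
Summing the matching environments: 1 + 2 = 3 matching atoms.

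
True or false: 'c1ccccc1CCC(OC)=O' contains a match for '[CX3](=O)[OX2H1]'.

False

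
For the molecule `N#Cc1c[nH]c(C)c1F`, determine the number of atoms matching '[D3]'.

3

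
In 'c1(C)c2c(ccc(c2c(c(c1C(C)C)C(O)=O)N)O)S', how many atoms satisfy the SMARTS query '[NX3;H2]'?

1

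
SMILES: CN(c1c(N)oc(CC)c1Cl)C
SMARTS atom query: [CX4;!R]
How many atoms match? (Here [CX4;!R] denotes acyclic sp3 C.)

4

The query [CX4;!R] means: aliphatic carbon with four total connections, not in a ring.
Check the 12 heavy atoms by environment: 1× o (aromatic, X2, in 5-ring) → no; 4× c (aromatic, X3, in 5-ring) → no; 2× N (X3, acyclic) → no; 4× C (X4, acyclic) → match; 1× Cl (X1, acyclic) → no.
That gives 4 matching atoms.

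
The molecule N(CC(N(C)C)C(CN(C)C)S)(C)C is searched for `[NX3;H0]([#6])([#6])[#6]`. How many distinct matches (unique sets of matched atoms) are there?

3

[NX3;H0]([#6])([#6])[#6] is the SMARTS for a tertiary amine: a trivalent nitrogen with no H, bonded to three carbons.
The molecule carries 3 separate instances of a dimethylamino group (-N(CH3)2) meeting every constraint; each maps to a distinct set of atoms, giving 3 matches.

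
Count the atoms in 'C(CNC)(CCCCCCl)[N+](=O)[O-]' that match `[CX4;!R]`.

8

The query [CX4;!R] means: aliphatic carbon with four total connections, not in a ring.
Check the 13 heavy atoms by environment: 8× C (X4, acyclic) → match; 1× Cl (X1, acyclic) → no; 1× N (charge +1, X3, acyclic) → no; 1× O (charge -1, X1, acyclic) → no; 1× O (X1, acyclic) → no; 1× N (X3, acyclic) → no.
That gives 8 matching atoms.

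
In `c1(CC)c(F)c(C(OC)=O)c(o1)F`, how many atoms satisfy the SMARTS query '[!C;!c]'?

Check the 13 heavy atoms by environment: 1× o (aromatic) → match; 4× c (aromatic) → no; 2× F → match; 4× C → no; 2× O → match.
Summing the matching environments: 1 + 2 + 2 = 5 matching atoms.

5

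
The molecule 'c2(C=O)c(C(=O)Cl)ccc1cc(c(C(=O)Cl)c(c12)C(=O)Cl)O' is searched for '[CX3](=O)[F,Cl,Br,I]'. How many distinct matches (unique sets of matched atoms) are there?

[CX3](=O)[F,Cl,Br,I] is the SMARTS for an acyl halide: a carbonyl carbon bonded to a halogen.
The molecule carries 3 separate instances of an acyl chloride (-C(=O)Cl) meeting every constraint; each maps to a distinct set of atoms, giving 3 matches.

3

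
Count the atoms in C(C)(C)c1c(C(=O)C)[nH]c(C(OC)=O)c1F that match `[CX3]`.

2

The query [CX3] means: C with X3: aliphatic carbon with exactly 3 total connections.
Check the 16 heavy atoms by environment: 1× n (aromatic, X3) → no; 4× c (aromatic, X3) → no; 2× C (X3) → match; 2× O (X1) → no; 1× O (X2) → no; 5× C (X4) → no; 1× F (X1) → no.
That gives 2 matching atoms.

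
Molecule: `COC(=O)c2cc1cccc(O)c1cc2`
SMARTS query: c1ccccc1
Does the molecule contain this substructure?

The pattern c1ccccc1 describes six aromatic carbons in a ring — a benzene ring.
The required atom environment is present in the molecule, so the pattern matches.

Yes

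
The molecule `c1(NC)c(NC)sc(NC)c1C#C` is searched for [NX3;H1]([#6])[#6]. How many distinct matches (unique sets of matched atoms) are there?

3

[NX3;H1]([#6])[#6] is the SMARTS for a secondary amine: a trivalent nitrogen with one H, bonded to two carbons.
The molecule carries 3 separate instances of an N-methylamino group (-NHCH3) meeting every constraint; each maps to a distinct set of atoms, giving 3 matches.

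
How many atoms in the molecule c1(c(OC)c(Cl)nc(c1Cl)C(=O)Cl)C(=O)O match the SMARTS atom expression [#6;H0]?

The query [#6;H0] means: any carbon with no attached hydrogen.
Check the 16 heavy atoms by environment: 1× n (aromatic, H0) → no; 5× c (aromatic, H0) → match; 3× O (H0) → no; 1× C (H3) → no; 2× C (H0) → match; 1× O (H1) → no; 3× Cl (H0) → no.
Summing the matching environments: 5 + 2 = 7 matching atoms.

7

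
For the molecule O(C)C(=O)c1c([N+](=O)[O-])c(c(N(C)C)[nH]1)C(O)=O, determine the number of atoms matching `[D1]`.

8

The query [D1] means: atom with exactly one heavy-atom neighbour (degree 1).
Check the 18 heavy atoms by environment: 1× n (aromatic, D2) → no; 4× c (aromatic, D3) → no; 1× N (D3) → no; 3× C (D1) → match; 2× C (D3) → no; 4× O (D1) → match; 1× N (charge +1, D3) → no; 1× O (charge -1, D1) → match; 1× O (D2) → no.
Summing the matching environments: 3 + 4 + 1 = 8 matching atoms.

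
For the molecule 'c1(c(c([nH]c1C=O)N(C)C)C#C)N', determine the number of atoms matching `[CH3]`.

2

The query [CH3] means: aliphatic carbon with exactly three hydrogens.
Check the 13 heavy atoms by environment: 1× n (aromatic, H1) → no; 4× c (aromatic, H0) → no; 1× N (H0) → no; 2× C (H3) → match; 1× N (H2) → no; 2× C (H1) → no; 1× O (H0) → no; 1× C (H0) → no.
That gives 2 matching atoms.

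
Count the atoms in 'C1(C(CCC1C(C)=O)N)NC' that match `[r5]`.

5

The query [r5] means: r5 matches atoms in a five-membered ring.
Check the 11 heavy atoms by environment: 5× C (in 5-ring) → match; 2× N (acyclic) → no; 3× C (acyclic) → no; 1× O (acyclic) → no.
That gives 5 matching atoms.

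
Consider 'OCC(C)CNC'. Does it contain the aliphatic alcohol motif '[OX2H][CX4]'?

Yes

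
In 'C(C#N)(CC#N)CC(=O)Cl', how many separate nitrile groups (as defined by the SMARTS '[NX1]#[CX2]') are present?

2

[NX1]#[CX2] is the SMARTS for a nitrile: a nitrogen triple-bonded to a two-connected carbon.
The molecule carries 2 separate instances of a nitrile (-C#N) meeting every constraint; each maps to a distinct set of atoms, giving 2 matches.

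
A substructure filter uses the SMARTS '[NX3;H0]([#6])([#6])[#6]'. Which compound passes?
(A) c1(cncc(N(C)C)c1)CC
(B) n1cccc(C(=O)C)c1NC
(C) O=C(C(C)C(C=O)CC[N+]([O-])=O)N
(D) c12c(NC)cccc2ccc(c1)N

A

[NX3;H0]([#6])([#6])[#6] describes a trivalent nitrogen with no H, bonded to three carbons (a tertiary amine).
(A) contains a dimethylamino group (-N(CH3)2), which satisfies every atom and bond constraint.
(B) has an N-methylamino group (-NHCH3) but the nitrogen still has one H (H1), not H0.
(C) has a primary amide (-C(=O)NH2) but the amide nitrogen has H2 and only one carbon neighbour.
(D) has a primary amino group (-NH2) but the nitrogen has H2, not H0 with three carbons.
So the answer is (A).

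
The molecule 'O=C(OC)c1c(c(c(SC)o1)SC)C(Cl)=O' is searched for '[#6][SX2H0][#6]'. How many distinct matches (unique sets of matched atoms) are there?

2

[#6][SX2H0][#6] is the SMARTS for a thioether: an aliphatic sulfur bridging two carbons with no H on the sulfur.
The molecule carries 2 separate instances of a methylthio ether (-SCH3) meeting every constraint; each maps to a distinct set of atoms, giving 2 matches.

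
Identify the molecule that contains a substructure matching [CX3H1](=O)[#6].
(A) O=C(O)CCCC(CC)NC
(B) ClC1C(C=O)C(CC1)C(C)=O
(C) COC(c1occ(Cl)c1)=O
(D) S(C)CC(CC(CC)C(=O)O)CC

B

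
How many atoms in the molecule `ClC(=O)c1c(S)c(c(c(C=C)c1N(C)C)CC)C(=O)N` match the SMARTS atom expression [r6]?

The query [r6] means: r6 matches atoms in a six-membered ring.
Check the 20 heavy atoms by environment: 6× c (aromatic, in 6-ring) → match; 8× C (acyclic) → no; 2× O (acyclic) → no; 2× N (acyclic) → no; 1× S (acyclic) → no; 1× Cl (acyclic) → no.
That gives 6 matching atoms.

6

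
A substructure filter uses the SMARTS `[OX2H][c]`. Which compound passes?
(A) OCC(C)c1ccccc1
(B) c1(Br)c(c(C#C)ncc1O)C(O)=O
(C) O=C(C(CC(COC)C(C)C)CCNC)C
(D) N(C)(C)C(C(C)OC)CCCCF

B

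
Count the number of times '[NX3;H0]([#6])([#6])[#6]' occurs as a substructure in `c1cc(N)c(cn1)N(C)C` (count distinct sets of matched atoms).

1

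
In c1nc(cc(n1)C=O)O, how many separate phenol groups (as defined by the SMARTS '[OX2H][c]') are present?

1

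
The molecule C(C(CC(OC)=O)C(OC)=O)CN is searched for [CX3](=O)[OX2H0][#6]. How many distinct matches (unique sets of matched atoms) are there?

[CX3](=O)[OX2H0][#6] is the SMARTS for an ester: a carbonyl carbon bonded to an oxygen that is itself bonded to carbon (no H on that O).
The molecule carries 2 separate instances of a methyl-ester group (-C(=O)OCH3) meeting every constraint; each maps to a distinct set of atoms, giving 2 matches.

2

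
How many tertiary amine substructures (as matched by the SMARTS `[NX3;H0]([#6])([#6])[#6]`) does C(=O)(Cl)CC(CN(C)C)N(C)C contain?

2

[NX3;H0]([#6])([#6])[#6] is the SMARTS for a tertiary amine: a trivalent nitrogen with no H, bonded to three carbons.
The molecule carries 2 separate instances of a dimethylamino group (-N(CH3)2) meeting every constraint; each maps to a distinct set of atoms, giving 2 matches.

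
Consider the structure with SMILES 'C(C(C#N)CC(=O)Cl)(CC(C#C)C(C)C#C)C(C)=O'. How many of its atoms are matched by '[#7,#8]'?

3

The query [#7,#8] means: nitrogen or oxygen (comma = OR).
Check the 19 heavy atoms by environment: 15× C → no; 2× O → match; 1× Cl → no; 1× N → match.
Summing the matching environments: 2 + 1 = 3 matching atoms.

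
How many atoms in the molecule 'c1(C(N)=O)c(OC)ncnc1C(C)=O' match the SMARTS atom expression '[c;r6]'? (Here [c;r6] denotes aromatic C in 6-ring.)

Check the 14 heavy atoms by environment: 2× n (aromatic, in 6-ring) → no; 4× c (aromatic, in 6-ring) → match; 4× C (acyclic) → no; 3× O (acyclic) → no; 1× N (acyclic) → no.
That gives 4 matching atoms.

4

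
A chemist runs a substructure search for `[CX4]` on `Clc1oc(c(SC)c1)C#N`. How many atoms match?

The query [CX4] means: C with X4: aliphatic carbon with exactly 4 total connections (bonds + H).
Check the 10 heavy atoms by environment: 1× o (aromatic, X2) → no; 4× c (aromatic, X3) → no; 1× C (X2) → no; 1× N (X1) → no; 1× Cl (X1) → no; 1× S (X2) → no; 1× C (X4) → match.
That gives 1 matching atom.

1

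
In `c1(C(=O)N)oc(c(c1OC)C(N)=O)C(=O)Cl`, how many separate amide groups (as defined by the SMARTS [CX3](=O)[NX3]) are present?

2

[CX3](=O)[NX3] is the SMARTS for an amide: a carbonyl carbon bonded to a trivalent nitrogen.
The molecule carries 2 separate instances of a primary amide (-C(=O)NH2) meeting every constraint; each maps to a distinct set of atoms, giving 2 matches.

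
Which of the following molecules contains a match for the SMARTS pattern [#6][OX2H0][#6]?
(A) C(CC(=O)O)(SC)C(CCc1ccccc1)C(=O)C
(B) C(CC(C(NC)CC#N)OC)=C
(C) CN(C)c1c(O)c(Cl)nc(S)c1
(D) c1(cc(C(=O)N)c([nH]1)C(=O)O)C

B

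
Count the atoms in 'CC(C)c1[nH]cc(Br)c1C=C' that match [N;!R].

0

The query [N;!R] means: aliphatic nitrogen not in a ring.
Check the 11 heavy atoms by environment: 1× n (aromatic, in 5-ring) → no; 4× c (aromatic, in 5-ring) → no; 5× C (acyclic) → no; 1× Br (acyclic) → no.
No environment satisfies the query, so 0 matching atoms.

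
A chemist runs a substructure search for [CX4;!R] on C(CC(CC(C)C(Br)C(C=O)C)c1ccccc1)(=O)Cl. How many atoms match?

Check the 20 heavy atoms by environment: 8× C (X4, acyclic) → match; 2× C (X3, acyclic) → no; 2× O (X1, acyclic) → no; 6× c (aromatic, X3, in 6-ring) → no; 1× Cl (X1, acyclic) → no; 1× Br (X1, acyclic) → no.
That gives 8 matching atoms.

8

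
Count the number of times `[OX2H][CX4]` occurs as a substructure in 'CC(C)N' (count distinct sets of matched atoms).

0

[OX2H][CX4] is the SMARTS for an aliphatic alcohol: a hydroxyl oxygen bound to an sp3 (X4) carbon.
No fragment in the molecule satisfies every constraint, giving 0 matches.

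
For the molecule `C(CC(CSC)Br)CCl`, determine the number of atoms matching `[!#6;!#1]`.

The query [!#6;!#1] means: not carbon and not hydrogen — any heteroatom.
Check the 9 heavy atoms by environment: 6× C → no; 1× Cl → match; 1× Br → match; 1× S → match.
Summing the matching environments: 1 + 1 + 1 = 3 matching atoms.

3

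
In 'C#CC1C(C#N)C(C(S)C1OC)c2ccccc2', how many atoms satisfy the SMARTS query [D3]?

The query [D3] means: atom with exactly three heavy-atom neighbours.
Check the 18 heavy atoms by environment: 5× C (D3) → match; 2× C (D2) → no; 1× N (D1) → no; 1× S (D1) → no; 2× C (D1) → no; 1× O (D2) → no; 1× c (aromatic, D3) → match; 5× c (aromatic, D2) → no.
Summing the matching environments: 5 + 1 = 6 matching atoms.

6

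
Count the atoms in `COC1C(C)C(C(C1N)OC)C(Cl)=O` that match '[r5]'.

5

Check the 14 heavy atoms by environment: 5× C (in 5-ring) → match; 3× O (acyclic) → no; 4× C (acyclic) → no; 1× Cl (acyclic) → no; 1× N (acyclic) → no.
That gives 5 matching atoms.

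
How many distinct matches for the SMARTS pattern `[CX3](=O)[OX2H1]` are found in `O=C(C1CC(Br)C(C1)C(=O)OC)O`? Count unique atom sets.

[CX3](=O)[OX2H1] is the SMARTS for a carboxylic acid: an sp2 carbon double-bonded to O and single-bonded to an -OH oxygen.
Exactly one fragment in the molecule meets all constraints, giving 1 match.

1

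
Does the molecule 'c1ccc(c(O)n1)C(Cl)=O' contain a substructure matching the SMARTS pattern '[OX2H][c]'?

Yes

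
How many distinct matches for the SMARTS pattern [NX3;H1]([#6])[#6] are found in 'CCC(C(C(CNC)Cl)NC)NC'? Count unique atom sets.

[NX3;H1]([#6])[#6] is the SMARTS for a secondary amine: a trivalent nitrogen with one H, bonded to two carbons.
The molecule carries 3 separate instances of an N-methylamino group (-NHCH3) meeting every constraint; each maps to a distinct set of atoms, giving 3 matches.

3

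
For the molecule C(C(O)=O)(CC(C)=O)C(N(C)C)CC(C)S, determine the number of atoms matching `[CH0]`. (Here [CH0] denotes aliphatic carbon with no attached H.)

2

The query [CH0] means: aliphatic carbon with no attached hydrogen.
Check the 16 heavy atoms by environment: 2× C (H2) → no; 3× C (H1) → no; 4× C (H3) → no; 1× N (H0) → no; 2× C (H0) → match; 2× O (H0) → no; 1× O (H1) → no; 1× S (H1) → no.
That gives 2 matching atoms.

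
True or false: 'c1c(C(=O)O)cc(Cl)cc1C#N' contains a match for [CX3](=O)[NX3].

False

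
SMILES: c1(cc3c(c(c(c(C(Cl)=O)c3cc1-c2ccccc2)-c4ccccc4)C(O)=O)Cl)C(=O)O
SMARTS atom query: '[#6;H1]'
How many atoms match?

12

The query [#6;H1] means: any carbon bearing exactly one hydrogen.
Check the 32 heavy atoms by environment: 10× c (aromatic, H0) → no; 12× c (aromatic, H1) → match; 3× C (H0) → no; 3× O (H0) → no; 2× Cl (H0) → no; 2× O (H1) → no.
That gives 12 matching atoms.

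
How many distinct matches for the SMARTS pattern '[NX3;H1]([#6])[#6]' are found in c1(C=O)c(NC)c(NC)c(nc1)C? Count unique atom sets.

[NX3;H1]([#6])[#6] is the SMARTS for a secondary amine: a trivalent nitrogen with one H, bonded to two carbons.
The molecule carries 2 separate instances of an N-methylamino group (-NHCH3) meeting every constraint; each maps to a distinct set of atoms, giving 2 matches.

2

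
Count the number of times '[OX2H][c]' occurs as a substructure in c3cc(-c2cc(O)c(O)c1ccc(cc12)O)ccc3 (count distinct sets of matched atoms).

3

[OX2H][c] is the SMARTS for a phenol: a hydroxyl oxygen attached to an aromatic carbon.
The molecule carries 3 separate instances of a hydroxyl group (-OH) meeting every constraint; each maps to a distinct set of atoms, giving 3 matches.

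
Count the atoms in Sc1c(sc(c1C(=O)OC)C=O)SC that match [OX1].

The query [OX1] means: aliphatic oxygen with one total connection — typically a carbonyl =O or an oxide.
Check the 14 heavy atoms by environment: 1× s (aromatic, X2) → no; 4× c (aromatic, X3) → no; 2× S (X2) → no; 2× C (X4) → no; 2× C (X3) → no; 2× O (X1) → match; 1× O (X2) → no.
That gives 2 matching atoms.

2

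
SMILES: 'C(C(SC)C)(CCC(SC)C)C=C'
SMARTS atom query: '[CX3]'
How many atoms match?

2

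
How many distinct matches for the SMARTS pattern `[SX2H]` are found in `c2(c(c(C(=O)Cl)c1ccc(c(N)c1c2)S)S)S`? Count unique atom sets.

3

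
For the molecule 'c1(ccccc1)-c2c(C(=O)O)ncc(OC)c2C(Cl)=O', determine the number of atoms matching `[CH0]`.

2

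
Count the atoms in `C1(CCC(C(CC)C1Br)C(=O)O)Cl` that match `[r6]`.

6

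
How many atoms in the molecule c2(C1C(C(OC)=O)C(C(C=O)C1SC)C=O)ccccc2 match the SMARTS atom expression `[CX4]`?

7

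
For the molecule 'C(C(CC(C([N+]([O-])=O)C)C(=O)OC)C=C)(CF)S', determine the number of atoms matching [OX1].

The query [OX1] means: aliphatic oxygen with one total connection — typically a carbonyl =O or an oxide.
Check the 18 heavy atoms by environment: 8× C (X4) → no; 3× C (X3) → no; 1× F (X1) → no; 1× N (charge +1, X3) → no; 1× O (charge -1, X1) → match; 2× O (X1) → match; 1× O (X2) → no; 1× S (X2) → no.
Summing the matching environments: 1 + 2 = 3 matching atoms.

3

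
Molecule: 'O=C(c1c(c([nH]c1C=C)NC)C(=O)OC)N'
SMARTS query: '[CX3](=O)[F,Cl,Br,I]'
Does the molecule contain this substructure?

The pattern [CX3](=O)[F,Cl,Br,I] describes a carbonyl carbon bonded to a halogen — an acyl halide.
The closest candidate here is a methyl-ester group (-C(=O)OCH3), but the carbonyl is bonded to -O-C, not to a halogen. No other fragment satisfies the full query, so there is no match.

No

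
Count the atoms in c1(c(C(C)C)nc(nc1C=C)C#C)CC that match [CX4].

Check the 15 heavy atoms by environment: 2× n (aromatic, X2) → no; 4× c (aromatic, X3) → no; 5× C (X4) → match; 2× C (X3) → no; 2× C (X2) → no.
That gives 5 matching atoms.

5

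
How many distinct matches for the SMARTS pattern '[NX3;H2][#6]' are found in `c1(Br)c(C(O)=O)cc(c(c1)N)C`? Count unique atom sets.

1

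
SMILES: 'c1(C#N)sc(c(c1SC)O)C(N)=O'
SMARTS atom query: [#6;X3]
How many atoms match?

Check the 13 heavy atoms by environment: 1× s (aromatic, X2) → no; 4× c (aromatic, X3) → match; 1× S (X2) → no; 1× C (X4) → no; 1× C (X3) → match; 1× O (X1) → no; 1× N (X3) → no; 1× O (X2) → no; 1× C (X2) → no; 1× N (X1) → no.
Summing the matching environments: 4 + 1 = 5 matching atoms.

5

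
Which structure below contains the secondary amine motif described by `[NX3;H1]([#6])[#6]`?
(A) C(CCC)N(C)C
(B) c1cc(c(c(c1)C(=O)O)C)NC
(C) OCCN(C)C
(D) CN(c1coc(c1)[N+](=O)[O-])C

B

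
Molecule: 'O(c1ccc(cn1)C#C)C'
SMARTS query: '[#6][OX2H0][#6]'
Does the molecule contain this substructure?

Yes

The pattern [#6][OX2H0][#6] describes an aliphatic oxygen bridging two carbons with no H on the oxygen — an ether.
The molecule carries a methoxy ether (-OCH3), whose atoms satisfy every constraint of the query, so the pattern matches.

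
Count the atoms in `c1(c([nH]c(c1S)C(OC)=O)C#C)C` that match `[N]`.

The query [N] means: uppercase N matches aliphatic (non-aromatic) nitrogen only.
Check the 13 heavy atoms by environment: 1× n (aromatic) → no; 4× c (aromatic) → no; 5× C → no; 2× O → no; 1× S → no.
No environment satisfies the query, so 0 matching atoms.

0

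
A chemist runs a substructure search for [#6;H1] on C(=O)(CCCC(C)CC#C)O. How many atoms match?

The query [#6;H1] means: any carbon bearing exactly one hydrogen.
Check the 11 heavy atoms by environment: 4× C (H2) → no; 2× C (H1) → match; 1× C (H3) → no; 2× C (H0) → no; 1× O (H0) → no; 1× O (H1) → no.
That gives 2 matching atoms.

2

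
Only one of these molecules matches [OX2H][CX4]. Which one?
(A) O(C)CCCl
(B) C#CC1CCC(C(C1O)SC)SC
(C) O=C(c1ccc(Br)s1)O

[OX2H][CX4] describes a hydroxyl oxygen bound to an sp3 (X4) carbon (an aliphatic alcohol).
(A) has a methoxy ether (-OCH3) but the oxygen has H0 (ether), not H1.
(B) contains a hydroxyl group (-OH), which satisfies every atom and bond constraint.
(C) has a carboxylic acid group (-C(=O)OH) but the -OH is on a CX3 carbonyl carbon, not a CX4 carbon.
So the answer is (B).

B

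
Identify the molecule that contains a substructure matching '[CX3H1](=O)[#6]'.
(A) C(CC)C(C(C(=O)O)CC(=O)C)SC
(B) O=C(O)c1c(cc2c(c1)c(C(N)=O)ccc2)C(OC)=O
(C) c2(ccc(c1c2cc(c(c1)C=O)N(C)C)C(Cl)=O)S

C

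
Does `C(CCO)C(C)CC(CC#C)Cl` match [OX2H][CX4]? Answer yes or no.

Yes

The pattern [OX2H][CX4] describes a hydroxyl oxygen bound to an sp3 (X4) carbon — an aliphatic alcohol.
The molecule carries a hydroxyl group (-OH), whose atoms satisfy every constraint of the query, so the pattern matches.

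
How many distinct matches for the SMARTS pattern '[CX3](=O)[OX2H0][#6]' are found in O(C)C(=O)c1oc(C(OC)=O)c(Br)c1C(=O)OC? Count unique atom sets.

[CX3](=O)[OX2H0][#6] is the SMARTS for an ester: a carbonyl carbon bonded to an oxygen that is itself bonded to carbon (no H on that O).
The molecule carries 3 separate instances of a methyl-ester group (-C(=O)OCH3) meeting every constraint; each maps to a distinct set of atoms, giving 3 matches.

3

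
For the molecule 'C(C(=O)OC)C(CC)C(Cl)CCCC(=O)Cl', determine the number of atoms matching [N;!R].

The query [N;!R] means: aliphatic nitrogen not in a ring.
Check the 16 heavy atoms by environment: 11× C (acyclic) → no; 3× O (acyclic) → no; 2× Cl (acyclic) → no.
No environment satisfies the query, so 0 matching atoms.

0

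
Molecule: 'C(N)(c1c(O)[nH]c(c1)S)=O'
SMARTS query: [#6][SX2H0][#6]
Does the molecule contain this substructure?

No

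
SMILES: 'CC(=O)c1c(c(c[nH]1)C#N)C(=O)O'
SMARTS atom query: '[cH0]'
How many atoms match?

3

The query [cH0] means: aromatic carbon with no attached hydrogen (substituted or ring-fusion).
Check the 13 heavy atoms by environment: 1× n (aromatic, H1) → no; 1× c (aromatic, H1) → no; 3× c (aromatic, H0) → match; 3× C (H0) → no; 1× N (H0) → no; 2× O (H0) → no; 1× O (H1) → no; 1× C (H3) → no.
That gives 3 matching atoms.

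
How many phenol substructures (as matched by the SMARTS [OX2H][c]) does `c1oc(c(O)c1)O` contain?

2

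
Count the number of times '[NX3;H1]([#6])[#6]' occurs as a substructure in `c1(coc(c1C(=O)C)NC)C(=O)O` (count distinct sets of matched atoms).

1

[NX3;H1]([#6])[#6] is the SMARTS for a secondary amine: a trivalent nitrogen with one H, bonded to two carbons.
Exactly one fragment in the molecule meets all constraints, giving 1 match.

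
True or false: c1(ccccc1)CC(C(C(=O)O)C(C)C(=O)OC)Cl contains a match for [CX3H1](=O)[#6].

False

The pattern [CX3H1](=O)[#6] describes an sp2 carbon with one H, double-bonded to O and single-bonded to carbon — an aldehyde.
The closest candidate here is a methyl-ester group (-C(=O)OCH3), but the carbonyl carbon has H0, not H1. No other fragment satisfies the full query, so there is no match.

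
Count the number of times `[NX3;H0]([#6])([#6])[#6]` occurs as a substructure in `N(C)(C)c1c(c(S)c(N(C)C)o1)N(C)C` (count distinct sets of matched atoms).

3

[NX3;H0]([#6])([#6])[#6] is the SMARTS for a tertiary amine: a trivalent nitrogen with no H, bonded to three carbons.
The molecule carries 3 separate instances of a dimethylamino group (-N(CH3)2) meeting every constraint; each maps to a distinct set of atoms, giving 3 matches.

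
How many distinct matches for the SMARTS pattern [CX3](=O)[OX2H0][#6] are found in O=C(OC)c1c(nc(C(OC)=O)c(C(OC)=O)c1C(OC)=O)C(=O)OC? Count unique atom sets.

5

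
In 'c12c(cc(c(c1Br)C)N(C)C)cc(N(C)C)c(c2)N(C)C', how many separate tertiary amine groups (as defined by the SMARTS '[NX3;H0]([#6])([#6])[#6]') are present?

3

[NX3;H0]([#6])([#6])[#6] is the SMARTS for a tertiary amine: a trivalent nitrogen with no H, bonded to three carbons.
The molecule carries 3 separate instances of a dimethylamino group (-N(CH3)2) meeting every constraint; each maps to a distinct set of atoms, giving 3 matches.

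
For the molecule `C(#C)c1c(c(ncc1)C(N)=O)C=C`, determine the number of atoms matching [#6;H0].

5

Check the 13 heavy atoms by environment: 1× n (aromatic, H0) → no; 2× c (aromatic, H1) → no; 3× c (aromatic, H0) → match; 2× C (H0) → match; 1× O (H0) → no; 1× N (H2) → no; 2× C (H1) → no; 1× C (H2) → no.
Summing the matching environments: 3 + 2 = 5 matching atoms.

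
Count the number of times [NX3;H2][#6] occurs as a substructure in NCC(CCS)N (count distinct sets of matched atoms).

[NX3;H2][#6] is the SMARTS for a primary amine: a trivalent nitrogen with two H attached to carbon.
The molecule carries 2 separate instances of a primary amino group (-NH2) meeting every constraint; each maps to a distinct set of atoms, giving 2 matches.

2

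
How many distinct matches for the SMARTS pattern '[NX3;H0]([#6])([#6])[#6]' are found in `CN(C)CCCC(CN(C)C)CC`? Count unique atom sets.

2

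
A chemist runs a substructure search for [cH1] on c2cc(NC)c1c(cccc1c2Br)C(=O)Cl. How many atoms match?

The query [cH1] means: aromatic carbon bearing exactly one hydrogen.
Check the 16 heavy atoms by environment: 5× c (aromatic, H0) → no; 5× c (aromatic, H1) → match; 1× Br (H0) → no; 1× C (H0) → no; 1× O (H0) → no; 1× Cl (H0) → no; 1× N (H1) → no; 1× C (H3) → no.
That gives 5 matching atoms.

5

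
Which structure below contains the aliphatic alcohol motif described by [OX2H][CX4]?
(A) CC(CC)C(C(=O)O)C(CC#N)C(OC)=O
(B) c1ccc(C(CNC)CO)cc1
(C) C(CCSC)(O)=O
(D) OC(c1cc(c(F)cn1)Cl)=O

[OX2H][CX4] describes a hydroxyl oxygen bound to an sp3 (X4) carbon (an aliphatic alcohol).
(A) has a carboxylic acid group (-C(=O)OH) but the -OH is on a CX3 carbonyl carbon, not a CX4 carbon.
(B) contains a hydroxyl group (-OH), which satisfies every atom and bond constraint.
(C) has a carboxylic acid group (-C(=O)OH) but the -OH is on a CX3 carbonyl carbon, not a CX4 carbon.
(D) has a carboxylic acid group (-C(=O)OH) but the -OH is on a CX3 carbonyl carbon, not a CX4 carbon.
So the answer is (B).

B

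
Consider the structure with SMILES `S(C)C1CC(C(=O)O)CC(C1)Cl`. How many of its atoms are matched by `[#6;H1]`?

3

Check the 12 heavy atoms by environment: 3× C (H1) → match; 3× C (H2) → no; 1× Cl (H0) → no; 1× C (H0) → no; 1× O (H0) → no; 1× O (H1) → no; 1× S (H0) → no; 1× C (H3) → no.
That gives 3 matching atoms.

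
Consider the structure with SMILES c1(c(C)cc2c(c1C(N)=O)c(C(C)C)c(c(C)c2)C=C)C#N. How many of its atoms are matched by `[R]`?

10

The query [R] means: R matches any atom that is part of a ring.
Check the 22 heavy atoms by environment: 10× c (aromatic, in 6-ring) → match; 9× C (acyclic) → no; 2× N (acyclic) → no; 1× O (acyclic) → no.
That gives 10 matching atoms.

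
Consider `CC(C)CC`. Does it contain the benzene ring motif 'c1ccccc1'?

The pattern c1ccccc1 describes six aromatic carbons in a ring — a benzene ring.
The closest candidate here is a methyl group (-CH3), but no six-membered all-carbon aromatic ring is present. No other fragment satisfies the full query, so there is no match.

No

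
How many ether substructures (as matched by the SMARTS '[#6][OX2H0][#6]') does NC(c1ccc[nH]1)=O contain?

0

[#6][OX2H0][#6] is the SMARTS for an ether: an aliphatic oxygen bridging two carbons with no H on the oxygen.
No fragment in the molecule satisfies every constraint, giving 0 matches.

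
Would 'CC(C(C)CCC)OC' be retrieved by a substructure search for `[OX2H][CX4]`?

No

The pattern [OX2H][CX4] describes a hydroxyl oxygen bound to an sp3 (X4) carbon — an aliphatic alcohol.
The closest candidate here is a methoxy ether (-OCH3), but the oxygen has H0 (ether), not H1. No other fragment satisfies the full query, so there is no match.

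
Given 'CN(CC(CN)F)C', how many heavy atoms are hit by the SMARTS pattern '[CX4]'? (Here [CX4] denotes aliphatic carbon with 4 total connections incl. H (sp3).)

The query [CX4] means: C with X4: aliphatic carbon with exactly 4 total connections (bonds + H).
Check the 8 heavy atoms by environment: 5× C (X4) → match; 2× N (X3) → no; 1× F (X1) → no.
That gives 5 matching atoms.

5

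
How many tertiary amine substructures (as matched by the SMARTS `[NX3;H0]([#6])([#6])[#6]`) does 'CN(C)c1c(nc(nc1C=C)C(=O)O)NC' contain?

1

[NX3;H0]([#6])([#6])[#6] is the SMARTS for a tertiary amine: a trivalent nitrogen with no H, bonded to three carbons.
Exactly one fragment in the molecule meets all constraints, giving 1 match.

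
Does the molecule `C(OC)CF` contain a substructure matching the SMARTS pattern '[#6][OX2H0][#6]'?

Yes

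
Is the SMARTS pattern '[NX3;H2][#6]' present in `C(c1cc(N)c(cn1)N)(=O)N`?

Yes

The pattern [NX3;H2][#6] describes a trivalent nitrogen with two H attached to carbon — a primary amine.
The molecule carries a primary amino group (-NH2), whose atoms satisfy every constraint of the query, so the pattern matches.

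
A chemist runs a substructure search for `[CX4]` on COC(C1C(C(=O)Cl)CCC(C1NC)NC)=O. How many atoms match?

9

The query [CX4] means: C with X4: aliphatic carbon with exactly 4 total connections (bonds + H).
Check the 17 heavy atoms by environment: 9× C (X4) → match; 2× N (X3) → no; 2× C (X3) → no; 2× O (X1) → no; 1× Cl (X1) → no; 1× O (X2) → no.
That gives 9 matching atoms.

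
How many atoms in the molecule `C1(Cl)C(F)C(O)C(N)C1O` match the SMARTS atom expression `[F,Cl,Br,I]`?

The query [F,Cl,Br,I] means: comma = OR; matches any of F, Cl, Br, I.
Check the 10 heavy atoms by environment: 5× C → no; 1× F → match; 1× Cl → match; 1× N → no; 2× O → no.
Summing the matching environments: 1 + 1 = 2 matching atoms.

2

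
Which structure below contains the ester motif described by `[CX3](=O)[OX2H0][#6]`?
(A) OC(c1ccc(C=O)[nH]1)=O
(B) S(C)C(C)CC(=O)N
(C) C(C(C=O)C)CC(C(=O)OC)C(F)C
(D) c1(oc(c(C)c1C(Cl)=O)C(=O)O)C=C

[CX3](=O)[OX2H0][#6] describes a carbonyl carbon bonded to an oxygen that is itself bonded to carbon (no H on that O) (an ester).
(A) has a carboxylic acid group (-C(=O)OH) but the singly-bonded O carries H (OX2H1, not H0).
(B) has a primary amide (-C(=O)NH2) but the carbonyl is bonded to N, not to an O-C linkage.
(C) contains a methyl-ester group (-C(=O)OCH3), which satisfies every atom and bond constraint.
(D) has a carboxylic acid group (-C(=O)OH) but the singly-bonded O carries H (OX2H1, not H0).
So the answer is (C).

C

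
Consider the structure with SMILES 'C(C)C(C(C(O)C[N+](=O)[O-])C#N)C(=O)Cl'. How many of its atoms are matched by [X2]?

2

The query [X2] means: any atom with exactly two total connections (bonds + H).
Check the 15 heavy atoms by environment: 6× C (X4) → no; 1× O (X2) → match; 1× N (charge +1, X3) → no; 1× O (charge -1, X1) → no; 2× O (X1) → no; 1× C (X3) → no; 1× Cl (X1) → no; 1× C (X2) → match; 1× N (X1) → no.
Summing the matching environments: 1 + 1 = 2 matching atoms.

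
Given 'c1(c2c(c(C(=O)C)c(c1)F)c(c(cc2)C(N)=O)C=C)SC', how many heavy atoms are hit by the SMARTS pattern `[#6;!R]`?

6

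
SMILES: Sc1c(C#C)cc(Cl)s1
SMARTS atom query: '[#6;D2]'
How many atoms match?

2

Check the 9 heavy atoms by environment: 1× s (aromatic, D2) → no; 3× c (aromatic, D3) → no; 1× c (aromatic, D2) → match; 1× S (D1) → no; 1× C (D2) → match; 1× C (D1) → no; 1× Cl (D1) → no.
Summing the matching environments: 1 + 1 = 2 matching atoms.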